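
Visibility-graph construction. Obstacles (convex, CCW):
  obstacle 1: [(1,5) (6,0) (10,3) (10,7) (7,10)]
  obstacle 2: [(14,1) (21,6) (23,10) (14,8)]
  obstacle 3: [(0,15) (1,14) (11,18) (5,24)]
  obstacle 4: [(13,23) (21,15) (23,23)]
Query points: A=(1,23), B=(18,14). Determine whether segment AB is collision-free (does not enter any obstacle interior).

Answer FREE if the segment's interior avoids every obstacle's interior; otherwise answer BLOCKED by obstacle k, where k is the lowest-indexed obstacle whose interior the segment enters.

BLOCKED by obstacle 3

Obstacle 1 [(1,5) (6,0) (10,3) (10,7) (7,10)]:
  edge (1,5)–(6,0): clear
  edge (6,0)–(10,3): clear
  edge (10,3)–(10,7): clear
  edge (10,7)–(7,10): clear
  edge (7,10)–(1,5): clear
  midpoint (19/2,37/2) outside
  → clear
Obstacle 2 [(14,1) (21,6) (23,10) (14,8)]:
  edge (14,1)–(21,6): clear
  edge (21,6)–(23,10): clear
  edge (23,10)–(14,8): clear
  edge (14,8)–(14,1): clear
  midpoint (19/2,37/2) outside
  → clear
Obstacle 3 [(0,15) (1,14) (11,18) (5,24)]:
  edge (0,15)–(1,14): clear
  edge (1,14)–(11,18): crosses AB
  edge (11,18)–(5,24): clear
  edge (5,24)–(0,15): crosses AB
  → BLOCKED
Obstacle 4 [(13,23) (21,15) (23,23)]:
  edge (13,23)–(21,15): clear
  edge (21,15)–(23,23): clear
  edge (23,23)–(13,23): clear
  midpoint (19/2,37/2) outside
  → clear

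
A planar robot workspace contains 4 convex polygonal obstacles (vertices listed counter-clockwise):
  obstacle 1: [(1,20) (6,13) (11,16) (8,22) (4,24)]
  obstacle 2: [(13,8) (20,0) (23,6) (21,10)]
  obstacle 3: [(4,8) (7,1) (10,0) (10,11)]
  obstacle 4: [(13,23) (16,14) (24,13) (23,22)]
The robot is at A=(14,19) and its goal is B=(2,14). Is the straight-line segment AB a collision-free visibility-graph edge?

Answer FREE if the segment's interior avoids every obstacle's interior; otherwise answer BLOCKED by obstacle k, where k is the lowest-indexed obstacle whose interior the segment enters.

BLOCKED by obstacle 1

Obstacle 1 [(1,20) (6,13) (11,16) (8,22) (4,24)]:
  edge (1,20)–(6,13): crosses AB
  edge (6,13)–(11,16): clear
  edge (11,16)–(8,22): crosses AB
  edge (8,22)–(4,24): clear
  edge (4,24)–(1,20): clear
  → BLOCKED
Obstacle 2 [(13,8) (20,0) (23,6) (21,10)]:
  edge (13,8)–(20,0): clear
  edge (20,0)–(23,6): clear
  edge (23,6)–(21,10): clear
  edge (21,10)–(13,8): clear
  midpoint (8,33/2) outside
  → clear
Obstacle 3 [(4,8) (7,1) (10,0) (10,11)]:
  edge (4,8)–(7,1): clear
  edge (7,1)–(10,0): clear
  edge (10,0)–(10,11): clear
  edge (10,11)–(4,8): clear
  midpoint (8,33/2) outside
  → clear
Obstacle 4 [(13,23) (16,14) (24,13) (23,22)]:
  edge (13,23)–(16,14): clear
  edge (16,14)–(24,13): clear
  edge (24,13)–(23,22): clear
  edge (23,22)–(13,23): clear
  midpoint (8,33/2) outside
  → clear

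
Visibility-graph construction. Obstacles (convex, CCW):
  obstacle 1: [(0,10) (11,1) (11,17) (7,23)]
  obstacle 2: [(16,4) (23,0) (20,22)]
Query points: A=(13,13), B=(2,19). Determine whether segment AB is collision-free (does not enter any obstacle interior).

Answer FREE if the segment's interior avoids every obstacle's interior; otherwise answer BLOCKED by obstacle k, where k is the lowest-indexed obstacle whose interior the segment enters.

BLOCKED by obstacle 1

Obstacle 1 [(0,10) (11,1) (11,17) (7,23)]:
  edge (0,10)–(11,1): clear
  edge (11,1)–(11,17): crosses AB
  edge (11,17)–(7,23): clear
  edge (7,23)–(0,10): crosses AB
  → BLOCKED
Obstacle 2 [(16,4) (23,0) (20,22)]:
  edge (16,4)–(23,0): clear
  edge (23,0)–(20,22): clear
  edge (20,22)–(16,4): clear
  midpoint (15/2,16) outside
  → clear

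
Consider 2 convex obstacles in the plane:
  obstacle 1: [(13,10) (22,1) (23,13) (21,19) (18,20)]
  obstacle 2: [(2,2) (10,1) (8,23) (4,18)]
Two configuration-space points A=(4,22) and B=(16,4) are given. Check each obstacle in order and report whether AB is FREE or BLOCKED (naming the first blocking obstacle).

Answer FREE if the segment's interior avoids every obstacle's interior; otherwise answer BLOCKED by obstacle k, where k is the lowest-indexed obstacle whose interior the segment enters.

BLOCKED by obstacle 2

Obstacle 1 [(13,10) (22,1) (23,13) (21,19) (18,20)]:
  edge (13,10)–(22,1): clear
  edge (22,1)–(23,13): clear
  edge (23,13)–(21,19): clear
  edge (21,19)–(18,20): clear
  edge (18,20)–(13,10): clear
  midpoint (10,13) outside
  → clear
Obstacle 2 [(2,2) (10,1) (8,23) (4,18)]:
  edge (2,2)–(10,1): clear
  edge (10,1)–(8,23): crosses AB
  edge (8,23)–(4,18): crosses AB
  edge (4,18)–(2,2): clear
  → BLOCKED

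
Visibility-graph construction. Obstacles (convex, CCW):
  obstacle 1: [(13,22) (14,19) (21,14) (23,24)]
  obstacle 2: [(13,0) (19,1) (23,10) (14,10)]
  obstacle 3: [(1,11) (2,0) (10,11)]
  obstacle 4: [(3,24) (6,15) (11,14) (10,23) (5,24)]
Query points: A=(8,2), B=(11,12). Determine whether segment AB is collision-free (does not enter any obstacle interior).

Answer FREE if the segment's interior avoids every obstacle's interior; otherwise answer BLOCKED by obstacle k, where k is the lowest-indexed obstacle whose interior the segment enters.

FREE

Obstacle 1 [(13,22) (14,19) (21,14) (23,24)]:
  edge (13,22)–(14,19): clear
  edge (14,19)–(21,14): clear
  edge (21,14)–(23,24): clear
  edge (23,24)–(13,22): clear
  midpoint (19/2,7) outside
  → clear
Obstacle 2 [(13,0) (19,1) (23,10) (14,10)]:
  edge (13,0)–(19,1): clear
  edge (19,1)–(23,10): clear
  edge (23,10)–(14,10): clear
  edge (14,10)–(13,0): clear
  midpoint (19/2,7) outside
  → clear
Obstacle 3 [(1,11) (2,0) (10,11)]:
  edge (1,11)–(2,0): clear
  edge (2,0)–(10,11): clear
  edge (10,11)–(1,11): clear
  midpoint (19/2,7) outside
  → clear
Obstacle 4 [(3,24) (6,15) (11,14) (10,23) (5,24)]:
  edge (3,24)–(6,15): clear
  edge (6,15)–(11,14): clear
  edge (11,14)–(10,23): clear
  edge (10,23)–(5,24): clear
  edge (5,24)–(3,24): clear
  midpoint (19/2,7) outside
  → clear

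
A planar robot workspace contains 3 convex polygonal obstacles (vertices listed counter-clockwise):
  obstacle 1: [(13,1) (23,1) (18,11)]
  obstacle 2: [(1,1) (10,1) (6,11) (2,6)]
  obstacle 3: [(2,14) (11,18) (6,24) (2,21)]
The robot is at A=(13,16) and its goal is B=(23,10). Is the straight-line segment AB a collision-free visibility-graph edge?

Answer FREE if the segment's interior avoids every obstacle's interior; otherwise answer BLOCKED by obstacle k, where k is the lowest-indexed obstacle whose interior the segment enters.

FREE

Obstacle 1 [(13,1) (23,1) (18,11)]:
  edge (13,1)–(23,1): clear
  edge (23,1)–(18,11): clear
  edge (18,11)–(13,1): clear
  midpoint (18,13) outside
  → clear
Obstacle 2 [(1,1) (10,1) (6,11) (2,6)]:
  edge (1,1)–(10,1): clear
  edge (10,1)–(6,11): clear
  edge (6,11)–(2,6): clear
  edge (2,6)–(1,1): clear
  midpoint (18,13) outside
  → clear
Obstacle 3 [(2,14) (11,18) (6,24) (2,21)]:
  edge (2,14)–(11,18): clear
  edge (11,18)–(6,24): clear
  edge (6,24)–(2,21): clear
  edge (2,21)–(2,14): clear
  midpoint (18,13) outside
  → clear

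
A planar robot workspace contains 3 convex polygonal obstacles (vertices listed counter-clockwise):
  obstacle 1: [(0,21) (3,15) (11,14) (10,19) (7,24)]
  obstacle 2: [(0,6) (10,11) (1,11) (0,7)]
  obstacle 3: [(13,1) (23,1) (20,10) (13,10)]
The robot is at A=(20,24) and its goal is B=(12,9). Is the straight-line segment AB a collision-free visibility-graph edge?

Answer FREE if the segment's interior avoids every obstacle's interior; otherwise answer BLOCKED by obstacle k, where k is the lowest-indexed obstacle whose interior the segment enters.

Obstacle 1 [(0,21) (3,15) (11,14) (10,19) (7,24)]:
  edge (0,21)–(3,15): clear
  edge (3,15)–(11,14): clear
  edge (11,14)–(10,19): clear
  edge (10,19)–(7,24): clear
  edge (7,24)–(0,21): clear
  midpoint (16,33/2) outside
  → clear
Obstacle 2 [(0,6) (10,11) (1,11) (0,7)]:
  edge (0,6)–(10,11): clear
  edge (10,11)–(1,11): clear
  edge (1,11)–(0,7): clear
  edge (0,7)–(0,6): clear
  midpoint (16,33/2) outside
  → clear
Obstacle 3 [(13,1) (23,1) (20,10) (13,10)]:
  edge (13,1)–(23,1): clear
  edge (23,1)–(20,10): clear
  edge (20,10)–(13,10): clear
  edge (13,10)–(13,1): clear
  midpoint (16,33/2) outside
  → clear

FREE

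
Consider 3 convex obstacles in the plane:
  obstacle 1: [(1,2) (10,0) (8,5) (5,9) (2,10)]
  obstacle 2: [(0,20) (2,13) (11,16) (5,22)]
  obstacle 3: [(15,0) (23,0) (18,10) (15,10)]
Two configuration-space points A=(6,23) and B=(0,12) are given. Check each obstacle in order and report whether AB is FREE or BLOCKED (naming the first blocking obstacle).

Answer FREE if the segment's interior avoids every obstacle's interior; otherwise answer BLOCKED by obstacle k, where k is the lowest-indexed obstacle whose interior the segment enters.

BLOCKED by obstacle 2

Obstacle 1 [(1,2) (10,0) (8,5) (5,9) (2,10)]:
  edge (1,2)–(10,0): clear
  edge (10,0)–(8,5): clear
  edge (8,5)–(5,9): clear
  edge (5,9)–(2,10): clear
  edge (2,10)–(1,2): clear
  midpoint (3,35/2) outside
  → clear
Obstacle 2 [(0,20) (2,13) (11,16) (5,22)]:
  edge (0,20)–(2,13): crosses AB
  edge (2,13)–(11,16): clear
  edge (11,16)–(5,22): crosses AB
  edge (5,22)–(0,20): clear
  → BLOCKED
Obstacle 3 [(15,0) (23,0) (18,10) (15,10)]:
  edge (15,0)–(23,0): clear
  edge (23,0)–(18,10): clear
  edge (18,10)–(15,10): clear
  edge (15,10)–(15,0): clear
  midpoint (3,35/2) outside
  → clear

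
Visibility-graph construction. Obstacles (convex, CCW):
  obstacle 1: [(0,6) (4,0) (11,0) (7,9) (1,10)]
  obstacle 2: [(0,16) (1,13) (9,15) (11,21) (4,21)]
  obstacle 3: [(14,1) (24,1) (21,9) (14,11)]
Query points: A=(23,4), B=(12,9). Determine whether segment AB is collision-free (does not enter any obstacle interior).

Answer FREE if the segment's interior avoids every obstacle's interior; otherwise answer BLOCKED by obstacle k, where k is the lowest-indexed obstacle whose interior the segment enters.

Obstacle 1 [(0,6) (4,0) (11,0) (7,9) (1,10)]:
  edge (0,6)–(4,0): clear
  edge (4,0)–(11,0): clear
  edge (11,0)–(7,9): clear
  edge (7,9)–(1,10): clear
  edge (1,10)–(0,6): clear
  midpoint (35/2,13/2) outside
  → clear
Obstacle 2 [(0,16) (1,13) (9,15) (11,21) (4,21)]:
  edge (0,16)–(1,13): clear
  edge (1,13)–(9,15): clear
  edge (9,15)–(11,21): clear
  edge (11,21)–(4,21): clear
  edge (4,21)–(0,16): clear
  midpoint (35/2,13/2) outside
  → clear
Obstacle 3 [(14,1) (24,1) (21,9) (14,11)]:
  edge (14,1)–(24,1): clear
  edge (24,1)–(21,9): crosses AB
  edge (21,9)–(14,11): clear
  edge (14,11)–(14,1): crosses AB
  → BLOCKED

BLOCKED by obstacle 3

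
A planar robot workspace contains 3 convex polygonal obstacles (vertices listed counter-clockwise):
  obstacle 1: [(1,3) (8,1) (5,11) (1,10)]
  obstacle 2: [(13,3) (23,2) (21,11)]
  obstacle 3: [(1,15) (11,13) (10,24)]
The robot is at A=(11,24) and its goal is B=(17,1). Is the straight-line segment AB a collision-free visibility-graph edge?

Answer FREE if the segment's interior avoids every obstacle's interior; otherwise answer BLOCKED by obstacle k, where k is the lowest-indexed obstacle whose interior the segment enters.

BLOCKED by obstacle 2

Obstacle 1 [(1,3) (8,1) (5,11) (1,10)]:
  edge (1,3)–(8,1): clear
  edge (8,1)–(5,11): clear
  edge (5,11)–(1,10): clear
  edge (1,10)–(1,3): clear
  midpoint (14,25/2) outside
  → clear
Obstacle 2 [(13,3) (23,2) (21,11)]:
  edge (13,3)–(23,2): crosses AB
  edge (23,2)–(21,11): clear
  edge (21,11)–(13,3): crosses AB
  → BLOCKED
Obstacle 3 [(1,15) (11,13) (10,24)]:
  edge (1,15)–(11,13): clear
  edge (11,13)–(10,24): clear
  edge (10,24)–(1,15): clear
  midpoint (14,25/2) outside
  → clear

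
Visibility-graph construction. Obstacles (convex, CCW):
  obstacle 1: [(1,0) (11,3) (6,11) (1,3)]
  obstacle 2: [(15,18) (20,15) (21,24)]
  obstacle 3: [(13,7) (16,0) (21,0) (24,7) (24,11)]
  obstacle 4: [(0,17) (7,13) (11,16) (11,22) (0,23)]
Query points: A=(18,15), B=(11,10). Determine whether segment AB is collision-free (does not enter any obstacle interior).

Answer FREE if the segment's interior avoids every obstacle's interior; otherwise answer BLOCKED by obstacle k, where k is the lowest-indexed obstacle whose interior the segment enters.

Obstacle 1 [(1,0) (11,3) (6,11) (1,3)]:
  edge (1,0)–(11,3): clear
  edge (11,3)–(6,11): clear
  edge (6,11)–(1,3): clear
  edge (1,3)–(1,0): clear
  midpoint (29/2,25/2) outside
  → clear
Obstacle 2 [(15,18) (20,15) (21,24)]:
  edge (15,18)–(20,15): clear
  edge (20,15)–(21,24): clear
  edge (21,24)–(15,18): clear
  midpoint (29/2,25/2) outside
  → clear
Obstacle 3 [(13,7) (16,0) (21,0) (24,7) (24,11)]:
  edge (13,7)–(16,0): clear
  edge (16,0)–(21,0): clear
  edge (21,0)–(24,7): clear
  edge (24,7)–(24,11): clear
  edge (24,11)–(13,7): clear
  midpoint (29/2,25/2) outside
  → clear
Obstacle 4 [(0,17) (7,13) (11,16) (11,22) (0,23)]:
  edge (0,17)–(7,13): clear
  edge (7,13)–(11,16): clear
  edge (11,16)–(11,22): clear
  edge (11,22)–(0,23): clear
  edge (0,23)–(0,17): clear
  midpoint (29/2,25/2) outside
  → clear

FREE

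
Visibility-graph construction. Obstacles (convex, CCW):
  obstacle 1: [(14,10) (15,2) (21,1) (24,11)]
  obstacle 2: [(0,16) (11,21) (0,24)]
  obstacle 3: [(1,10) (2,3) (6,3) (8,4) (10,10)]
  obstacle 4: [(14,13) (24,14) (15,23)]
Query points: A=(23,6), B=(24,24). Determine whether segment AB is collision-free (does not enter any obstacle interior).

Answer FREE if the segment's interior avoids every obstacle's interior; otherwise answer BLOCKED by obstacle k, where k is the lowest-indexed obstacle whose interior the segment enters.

Obstacle 1 [(14,10) (15,2) (21,1) (24,11)]:
  edge (14,10)–(15,2): clear
  edge (15,2)–(21,1): clear
  edge (21,1)–(24,11): crosses AB
  edge (24,11)–(14,10): crosses AB
  → BLOCKED
Obstacle 2 [(0,16) (11,21) (0,24)]:
  edge (0,16)–(11,21): clear
  edge (11,21)–(0,24): clear
  edge (0,24)–(0,16): clear
  midpoint (47/2,15) outside
  → clear
Obstacle 3 [(1,10) (2,3) (6,3) (8,4) (10,10)]:
  edge (1,10)–(2,3): clear
  edge (2,3)–(6,3): clear
  edge (6,3)–(8,4): clear
  edge (8,4)–(10,10): clear
  edge (10,10)–(1,10): clear
  midpoint (47/2,15) outside
  → clear
Obstacle 4 [(14,13) (24,14) (15,23)]:
  edge (14,13)–(24,14): crosses AB
  edge (24,14)–(15,23): crosses AB
  edge (15,23)–(14,13): clear
  → BLOCKED

BLOCKED by obstacle 1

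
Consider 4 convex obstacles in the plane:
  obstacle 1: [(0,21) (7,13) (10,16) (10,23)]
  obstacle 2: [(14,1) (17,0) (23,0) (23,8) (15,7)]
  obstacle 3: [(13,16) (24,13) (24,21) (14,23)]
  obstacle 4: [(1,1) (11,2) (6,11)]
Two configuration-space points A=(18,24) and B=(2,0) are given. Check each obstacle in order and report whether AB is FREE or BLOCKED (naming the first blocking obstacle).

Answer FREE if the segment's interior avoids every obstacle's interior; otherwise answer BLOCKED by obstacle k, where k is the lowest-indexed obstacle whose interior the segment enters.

BLOCKED by obstacle 3

Obstacle 1 [(0,21) (7,13) (10,16) (10,23)]:
  edge (0,21)–(7,13): clear
  edge (7,13)–(10,16): clear
  edge (10,16)–(10,23): clear
  edge (10,23)–(0,21): clear
  midpoint (10,12) outside
  → clear
Obstacle 2 [(14,1) (17,0) (23,0) (23,8) (15,7)]:
  edge (14,1)–(17,0): clear
  edge (17,0)–(23,0): clear
  edge (23,0)–(23,8): clear
  edge (23,8)–(15,7): clear
  edge (15,7)–(14,1): clear
  midpoint (10,12) outside
  → clear
Obstacle 3 [(13,16) (24,13) (24,21) (14,23)]:
  edge (13,16)–(24,13): clear
  edge (24,13)–(24,21): clear
  edge (24,21)–(14,23): crosses AB
  edge (14,23)–(13,16): crosses AB
  → BLOCKED
Obstacle 4 [(1,1) (11,2) (6,11)]:
  edge (1,1)–(11,2): crosses AB
  edge (11,2)–(6,11): crosses AB
  edge (6,11)–(1,1): clear
  → BLOCKED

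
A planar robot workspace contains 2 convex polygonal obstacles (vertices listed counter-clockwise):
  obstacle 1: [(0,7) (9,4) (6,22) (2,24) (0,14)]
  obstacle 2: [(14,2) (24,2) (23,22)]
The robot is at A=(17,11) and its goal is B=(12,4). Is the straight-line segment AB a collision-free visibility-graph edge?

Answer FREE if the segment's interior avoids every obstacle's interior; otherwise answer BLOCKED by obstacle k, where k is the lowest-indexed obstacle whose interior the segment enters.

Obstacle 1 [(0,7) (9,4) (6,22) (2,24) (0,14)]:
  edge (0,7)–(9,4): clear
  edge (9,4)–(6,22): clear
  edge (6,22)–(2,24): clear
  edge (2,24)–(0,14): clear
  edge (0,14)–(0,7): clear
  midpoint (29/2,15/2) outside
  → clear
Obstacle 2 [(14,2) (24,2) (23,22)]:
  edge (14,2)–(24,2): clear
  edge (24,2)–(23,22): clear
  edge (23,22)–(14,2): clear
  midpoint (29/2,15/2) outside
  → clear

FREE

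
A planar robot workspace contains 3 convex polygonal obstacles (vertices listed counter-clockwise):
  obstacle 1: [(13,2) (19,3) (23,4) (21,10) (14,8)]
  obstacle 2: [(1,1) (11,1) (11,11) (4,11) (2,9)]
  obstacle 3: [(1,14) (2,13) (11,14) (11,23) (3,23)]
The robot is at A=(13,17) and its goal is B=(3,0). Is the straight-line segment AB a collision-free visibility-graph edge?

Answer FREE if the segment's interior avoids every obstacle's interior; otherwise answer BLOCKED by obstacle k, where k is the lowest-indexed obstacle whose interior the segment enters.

Obstacle 1 [(13,2) (19,3) (23,4) (21,10) (14,8)]:
  edge (13,2)–(19,3): clear
  edge (19,3)–(23,4): clear
  edge (23,4)–(21,10): clear
  edge (21,10)–(14,8): clear
  edge (14,8)–(13,2): clear
  midpoint (8,17/2) outside
  → clear
Obstacle 2 [(1,1) (11,1) (11,11) (4,11) (2,9)]:
  edge (1,1)–(11,1): crosses AB
  edge (11,1)–(11,11): clear
  edge (11,11)–(4,11): crosses AB
  edge (4,11)–(2,9): clear
  edge (2,9)–(1,1): clear
  → BLOCKED
Obstacle 3 [(1,14) (2,13) (11,14) (11,23) (3,23)]:
  edge (1,14)–(2,13): clear
  edge (2,13)–(11,14): clear
  edge (11,14)–(11,23): clear
  edge (11,23)–(3,23): clear
  edge (3,23)–(1,14): clear
  midpoint (8,17/2) outside
  → clear

BLOCKED by obstacle 2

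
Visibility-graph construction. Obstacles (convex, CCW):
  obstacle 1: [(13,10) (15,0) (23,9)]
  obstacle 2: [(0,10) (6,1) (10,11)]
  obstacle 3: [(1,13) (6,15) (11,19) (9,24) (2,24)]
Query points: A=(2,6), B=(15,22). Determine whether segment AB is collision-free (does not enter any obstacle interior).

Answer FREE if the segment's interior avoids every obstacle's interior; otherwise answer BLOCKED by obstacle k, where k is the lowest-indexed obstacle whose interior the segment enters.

Obstacle 1 [(13,10) (15,0) (23,9)]:
  edge (13,10)–(15,0): clear
  edge (15,0)–(23,9): clear
  edge (23,9)–(13,10): clear
  midpoint (17/2,14) outside
  → clear
Obstacle 2 [(0,10) (6,1) (10,11)]:
  edge (0,10)–(6,1): crosses AB
  edge (6,1)–(10,11): clear
  edge (10,11)–(0,10): crosses AB
  → BLOCKED
Obstacle 3 [(1,13) (6,15) (11,19) (9,24) (2,24)]:
  edge (1,13)–(6,15): clear
  edge (6,15)–(11,19): clear
  edge (11,19)–(9,24): clear
  edge (9,24)–(2,24): clear
  edge (2,24)–(1,13): clear
  midpoint (17/2,14) outside
  → clear

BLOCKED by obstacle 2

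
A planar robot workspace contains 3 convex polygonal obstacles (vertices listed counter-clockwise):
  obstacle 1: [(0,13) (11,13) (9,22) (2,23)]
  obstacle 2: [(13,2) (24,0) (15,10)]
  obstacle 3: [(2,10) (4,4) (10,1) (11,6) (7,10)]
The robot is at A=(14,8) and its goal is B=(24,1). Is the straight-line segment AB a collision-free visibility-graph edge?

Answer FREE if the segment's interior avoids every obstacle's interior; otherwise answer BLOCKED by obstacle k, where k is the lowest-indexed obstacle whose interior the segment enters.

BLOCKED by obstacle 2

Obstacle 1 [(0,13) (11,13) (9,22) (2,23)]:
  edge (0,13)–(11,13): clear
  edge (11,13)–(9,22): clear
  edge (9,22)–(2,23): clear
  edge (2,23)–(0,13): clear
  midpoint (19,9/2) outside
  → clear
Obstacle 2 [(13,2) (24,0) (15,10)]:
  edge (13,2)–(24,0): clear
  edge (24,0)–(15,10): crosses AB
  edge (15,10)–(13,2): crosses AB
  → BLOCKED
Obstacle 3 [(2,10) (4,4) (10,1) (11,6) (7,10)]:
  edge (2,10)–(4,4): clear
  edge (4,4)–(10,1): clear
  edge (10,1)–(11,6): clear
  edge (11,6)–(7,10): clear
  edge (7,10)–(2,10): clear
  midpoint (19,9/2) outside
  → clear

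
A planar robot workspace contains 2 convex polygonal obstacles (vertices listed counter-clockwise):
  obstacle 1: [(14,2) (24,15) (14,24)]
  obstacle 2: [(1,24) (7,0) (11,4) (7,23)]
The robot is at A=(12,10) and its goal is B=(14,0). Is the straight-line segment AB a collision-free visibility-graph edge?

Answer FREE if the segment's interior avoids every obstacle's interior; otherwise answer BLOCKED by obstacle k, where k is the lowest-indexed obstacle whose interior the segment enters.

FREE

Obstacle 1 [(14,2) (24,15) (14,24)]:
  edge (14,2)–(24,15): clear
  edge (24,15)–(14,24): clear
  edge (14,24)–(14,2): clear
  midpoint (13,5) outside
  → clear
Obstacle 2 [(1,24) (7,0) (11,4) (7,23)]:
  edge (1,24)–(7,0): clear
  edge (7,0)–(11,4): clear
  edge (11,4)–(7,23): clear
  edge (7,23)–(1,24): clear
  midpoint (13,5) outside
  → clear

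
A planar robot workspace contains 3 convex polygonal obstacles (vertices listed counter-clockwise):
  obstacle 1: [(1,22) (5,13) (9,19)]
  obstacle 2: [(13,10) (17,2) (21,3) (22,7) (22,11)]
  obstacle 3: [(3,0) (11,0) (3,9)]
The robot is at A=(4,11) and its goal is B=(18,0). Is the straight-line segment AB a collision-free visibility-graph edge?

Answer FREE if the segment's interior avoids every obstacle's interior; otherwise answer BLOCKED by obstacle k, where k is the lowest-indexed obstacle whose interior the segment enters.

FREE

Obstacle 1 [(1,22) (5,13) (9,19)]:
  edge (1,22)–(5,13): clear
  edge (5,13)–(9,19): clear
  edge (9,19)–(1,22): clear
  midpoint (11,11/2) outside
  → clear
Obstacle 2 [(13,10) (17,2) (21,3) (22,7) (22,11)]:
  edge (13,10)–(17,2): clear
  edge (17,2)–(21,3): clear
  edge (21,3)–(22,7): clear
  edge (22,7)–(22,11): clear
  edge (22,11)–(13,10): clear
  midpoint (11,11/2) outside
  → clear
Obstacle 3 [(3,0) (11,0) (3,9)]:
  edge (3,0)–(11,0): clear
  edge (11,0)–(3,9): clear
  edge (3,9)–(3,0): clear
  midpoint (11,11/2) outside
  → clear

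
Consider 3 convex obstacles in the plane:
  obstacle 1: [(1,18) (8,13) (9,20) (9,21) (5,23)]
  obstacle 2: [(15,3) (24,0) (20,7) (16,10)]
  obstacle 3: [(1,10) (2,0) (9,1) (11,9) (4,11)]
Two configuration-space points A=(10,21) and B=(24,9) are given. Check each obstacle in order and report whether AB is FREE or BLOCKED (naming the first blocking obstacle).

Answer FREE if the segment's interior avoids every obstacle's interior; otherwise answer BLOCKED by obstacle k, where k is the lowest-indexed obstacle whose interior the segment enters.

FREE

Obstacle 1 [(1,18) (8,13) (9,20) (9,21) (5,23)]:
  edge (1,18)–(8,13): clear
  edge (8,13)–(9,20): clear
  edge (9,20)–(9,21): clear
  edge (9,21)–(5,23): clear
  edge (5,23)–(1,18): clear
  midpoint (17,15) outside
  → clear
Obstacle 2 [(15,3) (24,0) (20,7) (16,10)]:
  edge (15,3)–(24,0): clear
  edge (24,0)–(20,7): clear
  edge (20,7)–(16,10): clear
  edge (16,10)–(15,3): clear
  midpoint (17,15) outside
  → clear
Obstacle 3 [(1,10) (2,0) (9,1) (11,9) (4,11)]:
  edge (1,10)–(2,0): clear
  edge (2,0)–(9,1): clear
  edge (9,1)–(11,9): clear
  edge (11,9)–(4,11): clear
  edge (4,11)–(1,10): clear
  midpoint (17,15) outside
  → clear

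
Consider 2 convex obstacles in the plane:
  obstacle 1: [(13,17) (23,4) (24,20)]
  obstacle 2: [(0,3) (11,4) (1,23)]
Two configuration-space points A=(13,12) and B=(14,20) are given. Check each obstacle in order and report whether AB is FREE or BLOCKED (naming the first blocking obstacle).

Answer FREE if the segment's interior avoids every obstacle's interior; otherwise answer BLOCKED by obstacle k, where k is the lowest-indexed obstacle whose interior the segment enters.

BLOCKED by obstacle 1

Obstacle 1 [(13,17) (23,4) (24,20)]:
  edge (13,17)–(23,4): crosses AB
  edge (23,4)–(24,20): clear
  edge (24,20)–(13,17): crosses AB
  → BLOCKED
Obstacle 2 [(0,3) (11,4) (1,23)]:
  edge (0,3)–(11,4): clear
  edge (11,4)–(1,23): clear
  edge (1,23)–(0,3): clear
  midpoint (27/2,16) outside
  → clear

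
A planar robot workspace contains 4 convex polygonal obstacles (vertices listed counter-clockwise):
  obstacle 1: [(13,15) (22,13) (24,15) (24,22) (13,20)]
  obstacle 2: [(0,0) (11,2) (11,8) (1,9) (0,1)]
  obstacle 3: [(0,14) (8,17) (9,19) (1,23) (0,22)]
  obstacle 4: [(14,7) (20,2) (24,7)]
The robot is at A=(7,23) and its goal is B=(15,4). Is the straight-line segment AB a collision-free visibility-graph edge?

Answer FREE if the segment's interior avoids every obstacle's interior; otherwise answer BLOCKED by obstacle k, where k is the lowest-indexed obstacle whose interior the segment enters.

BLOCKED by obstacle 3

Obstacle 1 [(13,15) (22,13) (24,15) (24,22) (13,20)]:
  edge (13,15)–(22,13): clear
  edge (22,13)–(24,15): clear
  edge (24,15)–(24,22): clear
  edge (24,22)–(13,20): clear
  edge (13,20)–(13,15): clear
  midpoint (11,27/2) outside
  → clear
Obstacle 2 [(0,0) (11,2) (11,8) (1,9) (0,1)]:
  edge (0,0)–(11,2): clear
  edge (11,2)–(11,8): clear
  edge (11,8)–(1,9): clear
  edge (1,9)–(0,1): clear
  edge (0,1)–(0,0): clear
  midpoint (11,27/2) outside
  → clear
Obstacle 3 [(0,14) (8,17) (9,19) (1,23) (0,22)]:
  edge (0,14)–(8,17): clear
  edge (8,17)–(9,19): crosses AB
  edge (9,19)–(1,23): crosses AB
  edge (1,23)–(0,22): clear
  edge (0,22)–(0,14): clear
  → BLOCKED
Obstacle 4 [(14,7) (20,2) (24,7)]:
  edge (14,7)–(20,2): clear
  edge (20,2)–(24,7): clear
  edge (24,7)–(14,7): clear
  midpoint (11,27/2) outside
  → clear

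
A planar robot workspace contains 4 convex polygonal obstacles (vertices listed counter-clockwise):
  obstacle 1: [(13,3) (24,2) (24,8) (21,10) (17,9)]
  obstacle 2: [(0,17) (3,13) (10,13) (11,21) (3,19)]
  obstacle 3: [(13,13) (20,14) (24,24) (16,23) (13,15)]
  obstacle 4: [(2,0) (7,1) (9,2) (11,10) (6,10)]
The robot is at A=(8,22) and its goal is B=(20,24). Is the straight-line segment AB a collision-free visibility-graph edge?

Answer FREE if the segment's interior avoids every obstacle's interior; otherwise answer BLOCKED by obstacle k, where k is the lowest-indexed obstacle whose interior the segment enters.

FREE

Obstacle 1 [(13,3) (24,2) (24,8) (21,10) (17,9)]:
  edge (13,3)–(24,2): clear
  edge (24,2)–(24,8): clear
  edge (24,8)–(21,10): clear
  edge (21,10)–(17,9): clear
  edge (17,9)–(13,3): clear
  midpoint (14,23) outside
  → clear
Obstacle 2 [(0,17) (3,13) (10,13) (11,21) (3,19)]:
  edge (0,17)–(3,13): clear
  edge (3,13)–(10,13): clear
  edge (10,13)–(11,21): clear
  edge (11,21)–(3,19): clear
  edge (3,19)–(0,17): clear
  midpoint (14,23) outside
  → clear
Obstacle 3 [(13,13) (20,14) (24,24) (16,23) (13,15)]:
  edge (13,13)–(20,14): clear
  edge (20,14)–(24,24): clear
  edge (24,24)–(16,23): clear
  edge (16,23)–(13,15): clear
  edge (13,15)–(13,13): clear
  midpoint (14,23) outside
  → clear
Obstacle 4 [(2,0) (7,1) (9,2) (11,10) (6,10)]:
  edge (2,0)–(7,1): clear
  edge (7,1)–(9,2): clear
  edge (9,2)–(11,10): clear
  edge (11,10)–(6,10): clear
  edge (6,10)–(2,0): clear
  midpoint (14,23) outside
  → clear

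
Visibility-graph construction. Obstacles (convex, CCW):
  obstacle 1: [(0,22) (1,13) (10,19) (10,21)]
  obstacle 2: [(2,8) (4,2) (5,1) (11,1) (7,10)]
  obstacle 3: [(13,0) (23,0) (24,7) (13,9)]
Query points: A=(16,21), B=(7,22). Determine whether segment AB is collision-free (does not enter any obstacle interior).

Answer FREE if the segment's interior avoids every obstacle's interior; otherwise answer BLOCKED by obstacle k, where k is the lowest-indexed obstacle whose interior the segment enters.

FREE

Obstacle 1 [(0,22) (1,13) (10,19) (10,21)]:
  edge (0,22)–(1,13): clear
  edge (1,13)–(10,19): clear
  edge (10,19)–(10,21): clear
  edge (10,21)–(0,22): clear
  midpoint (23/2,43/2) outside
  → clear
Obstacle 2 [(2,8) (4,2) (5,1) (11,1) (7,10)]:
  edge (2,8)–(4,2): clear
  edge (4,2)–(5,1): clear
  edge (5,1)–(11,1): clear
  edge (11,1)–(7,10): clear
  edge (7,10)–(2,8): clear
  midpoint (23/2,43/2) outside
  → clear
Obstacle 3 [(13,0) (23,0) (24,7) (13,9)]:
  edge (13,0)–(23,0): clear
  edge (23,0)–(24,7): clear
  edge (24,7)–(13,9): clear
  edge (13,9)–(13,0): clear
  midpoint (23/2,43/2) outside
  → clear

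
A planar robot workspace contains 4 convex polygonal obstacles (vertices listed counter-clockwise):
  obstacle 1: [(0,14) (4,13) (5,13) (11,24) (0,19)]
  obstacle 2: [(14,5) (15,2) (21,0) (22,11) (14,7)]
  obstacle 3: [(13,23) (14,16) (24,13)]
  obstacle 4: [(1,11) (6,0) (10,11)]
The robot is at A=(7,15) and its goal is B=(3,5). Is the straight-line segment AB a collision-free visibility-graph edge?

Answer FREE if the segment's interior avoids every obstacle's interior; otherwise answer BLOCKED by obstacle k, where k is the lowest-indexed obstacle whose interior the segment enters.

Obstacle 1 [(0,14) (4,13) (5,13) (11,24) (0,19)]:
  edge (0,14)–(4,13): clear
  edge (4,13)–(5,13): clear
  edge (5,13)–(11,24): clear
  edge (11,24)–(0,19): clear
  edge (0,19)–(0,14): clear
  midpoint (5,10) outside
  → clear
Obstacle 2 [(14,5) (15,2) (21,0) (22,11) (14,7)]:
  edge (14,5)–(15,2): clear
  edge (15,2)–(21,0): clear
  edge (21,0)–(22,11): clear
  edge (22,11)–(14,7): clear
  edge (14,7)–(14,5): clear
  midpoint (5,10) outside
  → clear
Obstacle 3 [(13,23) (14,16) (24,13)]:
  edge (13,23)–(14,16): clear
  edge (14,16)–(24,13): clear
  edge (24,13)–(13,23): clear
  midpoint (5,10) outside
  → clear
Obstacle 4 [(1,11) (6,0) (10,11)]:
  edge (1,11)–(6,0): crosses AB
  edge (6,0)–(10,11): clear
  edge (10,11)–(1,11): crosses AB
  → BLOCKED

BLOCKED by obstacle 4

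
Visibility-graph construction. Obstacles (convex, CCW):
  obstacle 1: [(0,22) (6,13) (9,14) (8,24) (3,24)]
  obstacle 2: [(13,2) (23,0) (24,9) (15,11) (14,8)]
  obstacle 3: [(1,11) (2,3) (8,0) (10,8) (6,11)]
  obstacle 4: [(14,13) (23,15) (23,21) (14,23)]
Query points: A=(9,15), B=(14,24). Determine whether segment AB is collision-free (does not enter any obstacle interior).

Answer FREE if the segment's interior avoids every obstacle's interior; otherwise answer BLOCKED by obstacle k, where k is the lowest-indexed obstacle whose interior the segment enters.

FREE

Obstacle 1 [(0,22) (6,13) (9,14) (8,24) (3,24)]:
  edge (0,22)–(6,13): clear
  edge (6,13)–(9,14): clear
  edge (9,14)–(8,24): clear
  edge (8,24)–(3,24): clear
  edge (3,24)–(0,22): clear
  midpoint (23/2,39/2) outside
  → clear
Obstacle 2 [(13,2) (23,0) (24,9) (15,11) (14,8)]:
  edge (13,2)–(23,0): clear
  edge (23,0)–(24,9): clear
  edge (24,9)–(15,11): clear
  edge (15,11)–(14,8): clear
  edge (14,8)–(13,2): clear
  midpoint (23/2,39/2) outside
  → clear
Obstacle 3 [(1,11) (2,3) (8,0) (10,8) (6,11)]:
  edge (1,11)–(2,3): clear
  edge (2,3)–(8,0): clear
  edge (8,0)–(10,8): clear
  edge (10,8)–(6,11): clear
  edge (6,11)–(1,11): clear
  midpoint (23/2,39/2) outside
  → clear
Obstacle 4 [(14,13) (23,15) (23,21) (14,23)]:
  edge (14,13)–(23,15): clear
  edge (23,15)–(23,21): clear
  edge (23,21)–(14,23): clear
  edge (14,23)–(14,13): clear
  midpoint (23/2,39/2) outside
  → clear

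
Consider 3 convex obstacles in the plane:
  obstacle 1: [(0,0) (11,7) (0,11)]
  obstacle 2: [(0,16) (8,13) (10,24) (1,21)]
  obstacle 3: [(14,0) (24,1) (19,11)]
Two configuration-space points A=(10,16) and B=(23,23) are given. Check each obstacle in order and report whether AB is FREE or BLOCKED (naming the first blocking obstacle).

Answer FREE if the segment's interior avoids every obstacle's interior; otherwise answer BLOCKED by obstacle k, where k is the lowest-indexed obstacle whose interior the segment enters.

Obstacle 1 [(0,0) (11,7) (0,11)]:
  edge (0,0)–(11,7): clear
  edge (11,7)–(0,11): clear
  edge (0,11)–(0,0): clear
  midpoint (33/2,39/2) outside
  → clear
Obstacle 2 [(0,16) (8,13) (10,24) (1,21)]:
  edge (0,16)–(8,13): clear
  edge (8,13)–(10,24): clear
  edge (10,24)–(1,21): clear
  edge (1,21)–(0,16): clear
  midpoint (33/2,39/2) outside
  → clear
Obstacle 3 [(14,0) (24,1) (19,11)]:
  edge (14,0)–(24,1): clear
  edge (24,1)–(19,11): clear
  edge (19,11)–(14,0): clear
  midpoint (33/2,39/2) outside
  → clear

FREE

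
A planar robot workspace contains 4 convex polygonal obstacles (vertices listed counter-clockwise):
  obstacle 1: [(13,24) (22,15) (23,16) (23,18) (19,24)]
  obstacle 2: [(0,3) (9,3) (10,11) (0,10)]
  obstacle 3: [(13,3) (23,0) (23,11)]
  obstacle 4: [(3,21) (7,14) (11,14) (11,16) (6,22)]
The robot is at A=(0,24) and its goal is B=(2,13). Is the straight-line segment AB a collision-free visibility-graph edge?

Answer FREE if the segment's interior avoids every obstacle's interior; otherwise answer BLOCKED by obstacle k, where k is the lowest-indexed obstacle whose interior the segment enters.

Obstacle 1 [(13,24) (22,15) (23,16) (23,18) (19,24)]:
  edge (13,24)–(22,15): clear
  edge (22,15)–(23,16): clear
  edge (23,16)–(23,18): clear
  edge (23,18)–(19,24): clear
  edge (19,24)–(13,24): clear
  midpoint (1,37/2) outside
  → clear
Obstacle 2 [(0,3) (9,3) (10,11) (0,10)]:
  edge (0,3)–(9,3): clear
  edge (9,3)–(10,11): clear
  edge (10,11)–(0,10): clear
  edge (0,10)–(0,3): clear
  midpoint (1,37/2) outside
  → clear
Obstacle 3 [(13,3) (23,0) (23,11)]:
  edge (13,3)–(23,0): clear
  edge (23,0)–(23,11): clear
  edge (23,11)–(13,3): clear
  midpoint (1,37/2) outside
  → clear
Obstacle 4 [(3,21) (7,14) (11,14) (11,16) (6,22)]:
  edge (3,21)–(7,14): clear
  edge (7,14)–(11,14): clear
  edge (11,14)–(11,16): clear
  edge (11,16)–(6,22): clear
  edge (6,22)–(3,21): clear
  midpoint (1,37/2) outside
  → clear

FREE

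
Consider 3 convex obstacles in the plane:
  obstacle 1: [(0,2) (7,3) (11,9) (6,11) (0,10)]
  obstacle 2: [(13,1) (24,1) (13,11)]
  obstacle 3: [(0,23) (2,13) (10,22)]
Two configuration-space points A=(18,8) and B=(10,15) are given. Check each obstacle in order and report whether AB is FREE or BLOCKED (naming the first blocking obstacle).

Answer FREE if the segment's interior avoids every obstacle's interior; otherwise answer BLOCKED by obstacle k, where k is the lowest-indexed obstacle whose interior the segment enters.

FREE

Obstacle 1 [(0,2) (7,3) (11,9) (6,11) (0,10)]:
  edge (0,2)–(7,3): clear
  edge (7,3)–(11,9): clear
  edge (11,9)–(6,11): clear
  edge (6,11)–(0,10): clear
  edge (0,10)–(0,2): clear
  midpoint (14,23/2) outside
  → clear
Obstacle 2 [(13,1) (24,1) (13,11)]:
  edge (13,1)–(24,1): clear
  edge (24,1)–(13,11): clear
  edge (13,11)–(13,1): clear
  midpoint (14,23/2) outside
  → clear
Obstacle 3 [(0,23) (2,13) (10,22)]:
  edge (0,23)–(2,13): clear
  edge (2,13)–(10,22): clear
  edge (10,22)–(0,23): clear
  midpoint (14,23/2) outside
  → clear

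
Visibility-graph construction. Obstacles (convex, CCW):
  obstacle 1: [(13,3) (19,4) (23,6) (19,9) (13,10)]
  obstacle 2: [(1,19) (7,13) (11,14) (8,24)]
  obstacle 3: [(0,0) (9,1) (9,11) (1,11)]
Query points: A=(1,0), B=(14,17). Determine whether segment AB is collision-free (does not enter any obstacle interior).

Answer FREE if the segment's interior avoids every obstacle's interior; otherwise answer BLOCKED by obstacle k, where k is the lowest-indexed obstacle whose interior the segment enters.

BLOCKED by obstacle 3

Obstacle 1 [(13,3) (19,4) (23,6) (19,9) (13,10)]:
  edge (13,3)–(19,4): clear
  edge (19,4)–(23,6): clear
  edge (23,6)–(19,9): clear
  edge (19,9)–(13,10): clear
  edge (13,10)–(13,3): clear
  midpoint (15/2,17/2) outside
  → clear
Obstacle 2 [(1,19) (7,13) (11,14) (8,24)]:
  edge (1,19)–(7,13): clear
  edge (7,13)–(11,14): clear
  edge (11,14)–(8,24): clear
  edge (8,24)–(1,19): clear
  midpoint (15/2,17/2) outside
  → clear
Obstacle 3 [(0,0) (9,1) (9,11) (1,11)]:
  edge (0,0)–(9,1): crosses AB
  edge (9,1)–(9,11): crosses AB
  edge (9,11)–(1,11): clear
  edge (1,11)–(0,0): clear
  → BLOCKED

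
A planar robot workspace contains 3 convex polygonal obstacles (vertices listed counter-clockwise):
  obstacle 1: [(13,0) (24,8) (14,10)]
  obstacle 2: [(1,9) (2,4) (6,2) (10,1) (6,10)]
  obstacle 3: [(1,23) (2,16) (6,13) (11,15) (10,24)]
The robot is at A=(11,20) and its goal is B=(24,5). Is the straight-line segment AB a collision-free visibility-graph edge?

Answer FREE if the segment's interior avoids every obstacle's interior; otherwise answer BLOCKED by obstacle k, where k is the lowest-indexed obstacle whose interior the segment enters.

Obstacle 1 [(13,0) (24,8) (14,10)]:
  edge (13,0)–(24,8): crosses AB
  edge (24,8)–(14,10): crosses AB
  edge (14,10)–(13,0): clear
  → BLOCKED
Obstacle 2 [(1,9) (2,4) (6,2) (10,1) (6,10)]:
  edge (1,9)–(2,4): clear
  edge (2,4)–(6,2): clear
  edge (6,2)–(10,1): clear
  edge (10,1)–(6,10): clear
  edge (6,10)–(1,9): clear
  midpoint (35/2,25/2) outside
  → clear
Obstacle 3 [(1,23) (2,16) (6,13) (11,15) (10,24)]:
  edge (1,23)–(2,16): clear
  edge (2,16)–(6,13): clear
  edge (6,13)–(11,15): clear
  edge (11,15)–(10,24): clear
  edge (10,24)–(1,23): clear
  midpoint (35/2,25/2) outside
  → clear

BLOCKED by obstacle 1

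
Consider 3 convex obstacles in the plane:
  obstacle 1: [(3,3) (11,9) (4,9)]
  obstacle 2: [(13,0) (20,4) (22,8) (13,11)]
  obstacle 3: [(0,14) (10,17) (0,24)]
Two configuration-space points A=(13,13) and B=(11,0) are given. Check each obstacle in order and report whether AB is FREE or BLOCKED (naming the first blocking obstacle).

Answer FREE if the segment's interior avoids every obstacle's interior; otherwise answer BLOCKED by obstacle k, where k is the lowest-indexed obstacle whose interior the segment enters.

Obstacle 1 [(3,3) (11,9) (4,9)]:
  edge (3,3)–(11,9): clear
  edge (11,9)–(4,9): clear
  edge (4,9)–(3,3): clear
  midpoint (12,13/2) outside
  → clear
Obstacle 2 [(13,0) (20,4) (22,8) (13,11)]:
  edge (13,0)–(20,4): clear
  edge (20,4)–(22,8): clear
  edge (22,8)–(13,11): clear
  edge (13,11)–(13,0): clear
  midpoint (12,13/2) outside
  → clear
Obstacle 3 [(0,14) (10,17) (0,24)]:
  edge (0,14)–(10,17): clear
  edge (10,17)–(0,24): clear
  edge (0,24)–(0,14): clear
  midpoint (12,13/2) outside
  → clear

FREE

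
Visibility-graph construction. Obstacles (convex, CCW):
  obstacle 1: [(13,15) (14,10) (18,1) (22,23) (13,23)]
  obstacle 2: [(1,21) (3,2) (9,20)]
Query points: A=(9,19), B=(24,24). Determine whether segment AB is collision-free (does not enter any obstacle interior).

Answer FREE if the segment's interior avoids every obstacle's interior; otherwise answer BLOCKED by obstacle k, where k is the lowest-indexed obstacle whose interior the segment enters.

Obstacle 1 [(13,15) (14,10) (18,1) (22,23) (13,23)]:
  edge (13,15)–(14,10): clear
  edge (14,10)–(18,1): clear
  edge (18,1)–(22,23): clear
  edge (22,23)–(13,23): crosses AB
  edge (13,23)–(13,15): crosses AB
  → BLOCKED
Obstacle 2 [(1,21) (3,2) (9,20)]:
  edge (1,21)–(3,2): clear
  edge (3,2)–(9,20): clear
  edge (9,20)–(1,21): clear
  midpoint (33/2,43/2) outside
  → clear

BLOCKED by obstacle 1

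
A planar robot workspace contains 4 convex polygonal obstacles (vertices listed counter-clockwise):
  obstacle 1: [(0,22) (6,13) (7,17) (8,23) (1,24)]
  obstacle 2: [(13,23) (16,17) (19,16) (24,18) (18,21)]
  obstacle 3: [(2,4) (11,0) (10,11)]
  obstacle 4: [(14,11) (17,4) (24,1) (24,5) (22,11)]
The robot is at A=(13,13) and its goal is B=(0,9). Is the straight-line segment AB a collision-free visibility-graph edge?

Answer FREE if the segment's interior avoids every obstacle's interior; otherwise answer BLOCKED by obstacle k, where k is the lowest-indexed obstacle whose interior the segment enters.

FREE

Obstacle 1 [(0,22) (6,13) (7,17) (8,23) (1,24)]:
  edge (0,22)–(6,13): clear
  edge (6,13)–(7,17): clear
  edge (7,17)–(8,23): clear
  edge (8,23)–(1,24): clear
  edge (1,24)–(0,22): clear
  midpoint (13/2,11) outside
  → clear
Obstacle 2 [(13,23) (16,17) (19,16) (24,18) (18,21)]:
  edge (13,23)–(16,17): clear
  edge (16,17)–(19,16): clear
  edge (19,16)–(24,18): clear
  edge (24,18)–(18,21): clear
  edge (18,21)–(13,23): clear
  midpoint (13/2,11) outside
  → clear
Obstacle 3 [(2,4) (11,0) (10,11)]:
  edge (2,4)–(11,0): clear
  edge (11,0)–(10,11): clear
  edge (10,11)–(2,4): clear
  midpoint (13/2,11) outside
  → clear
Obstacle 4 [(14,11) (17,4) (24,1) (24,5) (22,11)]:
  edge (14,11)–(17,4): clear
  edge (17,4)–(24,1): clear
  edge (24,1)–(24,5): clear
  edge (24,5)–(22,11): clear
  edge (22,11)–(14,11): clear
  midpoint (13/2,11) outside
  → clear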